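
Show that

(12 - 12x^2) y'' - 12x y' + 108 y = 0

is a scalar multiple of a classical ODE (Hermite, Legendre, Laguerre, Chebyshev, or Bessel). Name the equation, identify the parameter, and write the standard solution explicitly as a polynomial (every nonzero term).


All three coefficients share the factor 12; dividing through by 12 gives  (1 - x^2) y'' - x y' + 9 y = 0.
This matches the Chebyshev equation (1 - x^2) y'' - x y' + n^2 y = 0 (note the -x y' term, not -2x y') with n^2 = 9, so n = 3; the polynomial solution is T_3(x).
With y = sum_k a_k x^k, matching x^k gives (k+2)(k+1) a_{k+2} = (k^2 - n^2) a_k = (k - 3)(k + 3) a_k. The right side vanishes at k = 3, so the series with the parity of 3 terminates at degree 3.
Standard normalization: leading coefficient of T_n is 2^(n-1), so a_3 = 2^2 = 4. Work downward with a_k = (k+1)(k+2) a_{k+2} / ((k - 3)(k + 3)):
  a_1 = (2)(3)(4) / ((1 - 3)(1 + 3)) = 24/(-8) = -3
Hence T_3(x) = 4 x^3 - 3 x.

T_3(x); series = 4 x^3 - 3 x


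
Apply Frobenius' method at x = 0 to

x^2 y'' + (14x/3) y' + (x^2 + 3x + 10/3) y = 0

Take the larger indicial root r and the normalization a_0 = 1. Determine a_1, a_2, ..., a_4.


Write in Frobenius form y'' + (p(x)/x) y' + (q(x)/x^2) y = 0:
  p(x) = 14/3,  q(x) = x^2 + 3x + 10/3.
Indicial equation: r(r-1) + (14/3) r + (10/3) = 0 -> roots r_1 = -5/3, r_2 = -2.
Take r = r_1 = -5/3. Let y(x) = x^r sum_{n>=0} a_n x^n with a_0 = 1.
Substitute y = x^r sum a_n x^n and match x^{r+n}. The recurrence is
  D(n) a_n + 3 a_{n-1} + 1 a_{n-2} = 0,  where D(n) = (r+n)(r+n-1) + (14/3)(r+n) + (10/3).
  a_n = [-3 a_{n-1} - 1 a_{n-2}] / D(n).
Since the indicial polynomial factors as (r - r_1)(r - r_2), D(n) = (r_1 + n - r_1)(r_1 + n - r_2) = n(n + 1/3).
Evaluating step by step (a_0 = 1):
  n = 1: D(1) = 1(1 + 1/3) = 4/3; numerator = -3(1) = -3; a_1 = (-3)/(4/3) = -9/4
  n = 2: D(2) = 2(2 + 1/3) = 14/3; numerator = -3(-9/4) - 1(1) = 23/4; a_2 = (23/4)/(14/3) = 69/56
  n = 3: D(3) = 3(3 + 1/3) = 10; numerator = -3(69/56) - 1(-9/4) = -81/56; a_3 = (-81/56)/(10) = -81/560
  n = 4: D(4) = 4(4 + 1/3) = 52/3; numerator = -3(-81/560) - 1(69/56) = -447/560; a_4 = (-447/560)/(52/3) = -1341/29120

r = -5/3; a_0 = 1; a_1 = -9/4; a_2 = 69/56; a_3 = -81/560; a_4 = -1341/29120


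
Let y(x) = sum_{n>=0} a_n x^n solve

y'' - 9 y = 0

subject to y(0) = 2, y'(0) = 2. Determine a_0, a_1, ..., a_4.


Ansatz: y(x) = sum_{n>=0} a_n x^n, so y'(x) = sum_{n>=1} n a_n x^(n-1) and y''(x) = sum_{n>=2} n(n-1) a_n x^(n-2).
Substitute into P(x) y'' + Q(x) y' + R(x) y = 0 with P(x) = 1, Q(x) = 0, R(x) = -9, and match powers of x.
Initial conditions: a_0 = 2, a_1 = 2.
Setting the coefficient of each power of x to zero and solving order by order (substituting the coefficients already found):
  x^0: 2 a_2 - 9 a_0 = 0  ->  2 a_2 = 9 a_0 = 18  ->  a_2 = 9
  x^1: 6 a_3 - 9 a_1 = 0  ->  6 a_3 = 9 a_1 = 18  ->  a_3 = 3
  x^2: 12 a_4 - 9 a_2 = 0  ->  12 a_4 = 9 a_2 = 81  ->  a_4 = 27/4
Truncated series: y(x) = 2 + 2 x + 9 x^2 + 3 x^3 + (27/4) x^4 + O(x^5).

a_0 = 2; a_1 = 2; a_2 = 9; a_3 = 3; a_4 = 27/4


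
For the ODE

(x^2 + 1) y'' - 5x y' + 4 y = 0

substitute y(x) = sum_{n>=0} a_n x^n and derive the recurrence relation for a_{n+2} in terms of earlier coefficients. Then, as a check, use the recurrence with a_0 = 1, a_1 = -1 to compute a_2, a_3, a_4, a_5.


Substitute y = sum_n a_n x^n.
(1 + 1 x^2) y'' contributes (n+2)(n+1) a_{n+2} + n(n-1) a_n at x^n.
-5 x y'(x) contributes -5 n a_n at x^n.
4 y(x) contributes 4 a_n at x^n.
Matching x^n: (n+2)(n+1) a_{n+2} + (n(n-1) - 5 n + 4) a_n = 0.
Thus a_{n+2} = (-n(n-1) + 5 n - 4) / ((n+1)(n+2)) * a_n.

Check with a_0 = 1, a_1 = -1 (apply the recurrence for n = 0, 1, 2, 3): a_0 = 1, a_1 = -1, a_2 = -2, a_3 = -1/6, a_4 = -2/3, a_5 = -1/24.

a_(n+2) = (-n(n-1) + 5 n - 4) / ((n+1)(n+2)) * a_n; check: a_0 = 1, a_1 = -1, a_2 = -2, a_3 = -1/6, a_4 = -2/3, a_5 = -1/24


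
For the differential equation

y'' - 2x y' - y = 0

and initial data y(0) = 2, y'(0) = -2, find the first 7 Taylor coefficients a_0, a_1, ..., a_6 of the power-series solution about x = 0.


Ansatz: y(x) = sum_{n>=0} a_n x^n, so y'(x) = sum_{n>=1} n a_n x^(n-1) and y''(x) = sum_{n>=2} n(n-1) a_n x^(n-2).
Substitute into P(x) y'' + Q(x) y' + R(x) y = 0 with P(x) = 1, Q(x) = -2x, R(x) = -1, and match powers of x.
Initial conditions: a_0 = 2, a_1 = -2.
Setting the coefficient of each power of x to zero and solving order by order (substituting the coefficients already found):
  x^0: 2 a_2 - a_0 = 0  ->  2 a_2 = a_0 = 2  ->  a_2 = 1
  x^1: 6 a_3 - 3 a_1 = 0  ->  6 a_3 = 3 a_1 = -6  ->  a_3 = -1
  x^2: 12 a_4 - 5 a_2 = 0  ->  12 a_4 = 5 a_2 = 5  ->  a_4 = 5/12
  x^3: 20 a_5 - 7 a_3 = 0  ->  20 a_5 = 7 a_3 = -7  ->  a_5 = -7/20
  x^4: 30 a_6 - 9 a_4 = 0  ->  30 a_6 = 9 a_4 = 15/4  ->  a_6 = 1/8
Truncated series: y(x) = 2 - 2 x + x^2 - x^3 + (5/12) x^4 - (7/20) x^5 + (1/8) x^6 + O(x^7).

a_0 = 2; a_1 = -2; a_2 = 1; a_3 = -1; a_4 = 5/12; a_5 = -7/20; a_6 = 1/8


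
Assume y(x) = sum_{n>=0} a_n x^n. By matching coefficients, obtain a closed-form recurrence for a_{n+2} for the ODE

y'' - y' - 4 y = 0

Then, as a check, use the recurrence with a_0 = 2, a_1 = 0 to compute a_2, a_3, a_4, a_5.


Substitute y = sum_n a_n x^n.
y''(x) has coefficient (n+2)(n+1) a_{n+2} at x^n;
-y'(x) has coefficient -(n+1) a_{n+1} at x^n;
-4 y(x) has coefficient -4 a_n at x^n.
Matching x^n: (n+2)(n+1) a_{n+2} - (n+1) a_{n+1} - 4 a_n = 0.
Thus a_{n+2} = [(n+1) a_{n+1} + 4 a_n] / ((n+1)(n+2)).

Check with a_0 = 2, a_1 = 0 (apply the recurrence for n = 0, 1, 2, 3): a_0 = 2, a_1 = 0, a_2 = 4, a_3 = 4/3, a_4 = 5/3, a_5 = 3/5.

a_(n+2) = [(n+1) a_(n+1) + 4 a_n] / ((n+1)(n+2)); check: a_0 = 2, a_1 = 0, a_2 = 4, a_3 = 4/3, a_4 = 5/3, a_5 = 3/5


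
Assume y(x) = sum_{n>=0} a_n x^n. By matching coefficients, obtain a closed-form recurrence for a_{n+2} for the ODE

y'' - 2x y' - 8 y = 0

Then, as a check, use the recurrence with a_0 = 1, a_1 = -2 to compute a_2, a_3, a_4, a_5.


Substitute y = sum_n a_n x^n.
y''(x) has coefficient (n+2)(n+1) a_{n+2} at x^n;
-2 x y'(x) has coefficient -2 n a_n at x^n (shift);
-8 y(x) has coefficient -8 a_n at x^n.
Matching x^n: (n+2)(n+1) a_{n+2} + (-2n - 8) a_n = 0.
Thus a_{n+2} = (2n + 8) / ((n+1)(n+2)) * a_n.

Check with a_0 = 1, a_1 = -2 (apply the recurrence for n = 0, 1, 2, 3): a_0 = 1, a_1 = -2, a_2 = 4, a_3 = -10/3, a_4 = 4, a_5 = -7/3.

a_(n+2) = (2n + 8) / ((n+1)(n+2)) * a_n; check: a_0 = 1, a_1 = -2, a_2 = 4, a_3 = -10/3, a_4 = 4, a_5 = -7/3


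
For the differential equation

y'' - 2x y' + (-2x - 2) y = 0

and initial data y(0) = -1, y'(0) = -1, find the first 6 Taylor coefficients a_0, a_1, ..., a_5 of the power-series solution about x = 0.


Ansatz: y(x) = sum_{n>=0} a_n x^n, so y'(x) = sum_{n>=1} n a_n x^(n-1) and y''(x) = sum_{n>=2} n(n-1) a_n x^(n-2).
Substitute into P(x) y'' + Q(x) y' + R(x) y = 0 with P(x) = 1, Q(x) = -2x, R(x) = -2x - 2, and match powers of x.
Initial conditions: a_0 = -1, a_1 = -1.
Setting the coefficient of each power of x to zero and solving order by order (substituting the coefficients already found):
  x^0: 2 a_2 - 2 a_0 = 0  ->  2 a_2 = 2 a_0 = -2  ->  a_2 = -1
  x^1: 6 a_3 - 4 a_1 - 2 a_0 = 0  ->  6 a_3 = 4 a_1 + 2 a_0 = -6  ->  a_3 = -1
  x^2: 12 a_4 - 6 a_2 - 2 a_1 = 0  ->  12 a_4 = 6 a_2 + 2 a_1 = -8  ->  a_4 = -2/3
  x^3: 20 a_5 - 8 a_3 - 2 a_2 = 0  ->  20 a_5 = 8 a_3 + 2 a_2 = -10  ->  a_5 = -1/2
Truncated series: y(x) = -1 - x - x^2 - x^3 - (2/3) x^4 - (1/2) x^5 + O(x^6).

a_0 = -1; a_1 = -1; a_2 = -1; a_3 = -1; a_4 = -2/3; a_5 = -1/2


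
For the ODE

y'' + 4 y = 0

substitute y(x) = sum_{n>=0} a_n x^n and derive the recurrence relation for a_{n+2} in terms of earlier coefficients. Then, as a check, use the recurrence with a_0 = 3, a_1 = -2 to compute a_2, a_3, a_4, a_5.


Substitute y = sum_n a_n x^n into y'' + (const) y = 0.
y''(x) = sum_{n>=0} (n+2)(n+1) a_{n+2} x^n.
The ODE becomes sum_n [(n+2)(n+1) a_{n+2} + 4 a_n] x^n = 0.
Setting each coefficient to zero gives the recurrence:
  (n+2)(n+1) a_{n+2} + 4 a_n = 0,
  a_{n+2} = -4 / ((n+1)(n+2)) a_n.

Check with a_0 = 3, a_1 = -2 (apply the recurrence for n = 0, 1, 2, 3): a_0 = 3, a_1 = -2, a_2 = -6, a_3 = 4/3, a_4 = 2, a_5 = -4/15.

a_{n+2} = -4/((n+1)(n+2)) * a_n; check: a_0 = 3, a_1 = -2, a_2 = -6, a_3 = 4/3, a_4 = 2, a_5 = -4/15


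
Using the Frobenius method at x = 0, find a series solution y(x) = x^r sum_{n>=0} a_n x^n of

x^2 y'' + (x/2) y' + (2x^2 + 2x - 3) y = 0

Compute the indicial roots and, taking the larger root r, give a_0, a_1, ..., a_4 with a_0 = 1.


Write in Frobenius form y'' + (p(x)/x) y' + (q(x)/x^2) y = 0:
  p(x) = 1/2,  q(x) = 2x^2 + 2x - 3.
Indicial equation: r(r-1) + (1/2) r + (-3) = 0 -> roots r_1 = 2, r_2 = -3/2.
Take r = r_1 = 2. Let y(x) = x^r sum_{n>=0} a_n x^n with a_0 = 1.
Substitute y = x^r sum a_n x^n and match x^{r+n}. The recurrence is
  D(n) a_n + 2 a_{n-1} + 2 a_{n-2} = 0,  where D(n) = (r+n)(r+n-1) + (1/2)(r+n) + (-3).
  a_n = [-2 a_{n-1} - 2 a_{n-2}] / D(n).
Since the indicial polynomial factors as (r - r_1)(r - r_2), D(n) = (r_1 + n - r_1)(r_1 + n - r_2) = n(n + 7/2).
Evaluating step by step (a_0 = 1):
  n = 1: D(1) = 1(1 + 7/2) = 9/2; numerator = -2(1) = -2; a_1 = (-2)/(9/2) = -4/9
  n = 2: D(2) = 2(2 + 7/2) = 11; numerator = -2(-4/9) - 2(1) = -10/9; a_2 = (-10/9)/(11) = -10/99
  n = 3: D(3) = 3(3 + 7/2) = 39/2; numerator = -2(-10/99) - 2(-4/9) = 12/11; a_3 = (12/11)/(39/2) = 8/143
  n = 4: D(4) = 4(4 + 7/2) = 30; numerator = -2(8/143) - 2(-10/99) = 116/1287; a_4 = (116/1287)/(30) = 58/19305

r = 2; a_0 = 1; a_1 = -4/9; a_2 = -10/99; a_3 = 8/143; a_4 = 58/19305


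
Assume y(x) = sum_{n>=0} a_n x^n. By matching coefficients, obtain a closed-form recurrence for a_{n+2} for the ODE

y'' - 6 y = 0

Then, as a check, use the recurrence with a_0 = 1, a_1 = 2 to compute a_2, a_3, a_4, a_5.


Substitute y = sum_n a_n x^n into y'' + (const) y = 0.
y''(x) = sum_{n>=0} (n+2)(n+1) a_{n+2} x^n.
The ODE becomes sum_n [(n+2)(n+1) a_{n+2} - 6 a_n] x^n = 0.
Setting each coefficient to zero gives the recurrence:
  (n+2)(n+1) a_{n+2} - 6 a_n = 0,
  a_{n+2} = 6 / ((n+1)(n+2)) a_n.

Check with a_0 = 1, a_1 = 2 (apply the recurrence for n = 0, 1, 2, 3): a_0 = 1, a_1 = 2, a_2 = 3, a_3 = 2, a_4 = 3/2, a_5 = 3/5.

a_{n+2} = 6/((n+1)(n+2)) * a_n; check: a_0 = 1, a_1 = 2, a_2 = 3, a_3 = 2, a_4 = 3/2, a_5 = 3/5


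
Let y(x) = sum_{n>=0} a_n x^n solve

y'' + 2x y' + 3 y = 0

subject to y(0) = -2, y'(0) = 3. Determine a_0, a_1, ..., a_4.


Ansatz: y(x) = sum_{n>=0} a_n x^n, so y'(x) = sum_{n>=1} n a_n x^(n-1) and y''(x) = sum_{n>=2} n(n-1) a_n x^(n-2).
Substitute into P(x) y'' + Q(x) y' + R(x) y = 0 with P(x) = 1, Q(x) = 2x, R(x) = 3, and match powers of x.
Initial conditions: a_0 = -2, a_1 = 3.
Setting the coefficient of each power of x to zero and solving order by order (substituting the coefficients already found):
  x^0: 2 a_2 + 3 a_0 = 0  ->  2 a_2 = -3 a_0 = 6  ->  a_2 = 3
  x^1: 6 a_3 + 5 a_1 = 0  ->  6 a_3 = -5 a_1 = -15  ->  a_3 = -5/2
  x^2: 12 a_4 + 7 a_2 = 0  ->  12 a_4 = -7 a_2 = -21  ->  a_4 = -7/4
Truncated series: y(x) = -2 + 3 x + 3 x^2 - (5/2) x^3 - (7/4) x^4 + O(x^5).

a_0 = -2; a_1 = 3; a_2 = 3; a_3 = -5/2; a_4 = -7/4


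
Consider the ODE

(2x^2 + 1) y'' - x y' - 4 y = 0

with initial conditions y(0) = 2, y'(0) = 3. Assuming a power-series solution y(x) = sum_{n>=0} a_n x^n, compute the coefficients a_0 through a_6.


Ansatz: y(x) = sum_{n>=0} a_n x^n, so y'(x) = sum_{n>=1} n a_n x^(n-1) and y''(x) = sum_{n>=2} n(n-1) a_n x^(n-2).
Substitute into P(x) y'' + Q(x) y' + R(x) y = 0 with P(x) = 2x^2 + 1, Q(x) = -x, R(x) = -4, and match powers of x.
Initial conditions: a_0 = 2, a_1 = 3.
Setting the coefficient of each power of x to zero and solving order by order (substituting the coefficients already found):
  x^0: 2 a_2 - 4 a_0 = 0  ->  2 a_2 = 4 a_0 = 8  ->  a_2 = 4
  x^1: 6 a_3 - 5 a_1 = 0  ->  6 a_3 = 5 a_1 = 15  ->  a_3 = 5/2
  x^2: 12 a_4 - 2 a_2 = 0  ->  12 a_4 = 2 a_2 = 8  ->  a_4 = 2/3
  x^3: 20 a_5 + 5 a_3 = 0  ->  20 a_5 = -5 a_3 = -25/2  ->  a_5 = -5/8
  x^4: 30 a_6 + 16 a_4 = 0  ->  30 a_6 = -16 a_4 = -32/3  ->  a_6 = -16/45
Truncated series: y(x) = 2 + 3 x + 4 x^2 + (5/2) x^3 + (2/3) x^4 - (5/8) x^5 - (16/45) x^6 + O(x^7).

a_0 = 2; a_1 = 3; a_2 = 4; a_3 = 5/2; a_4 = 2/3; a_5 = -5/8; a_6 = -16/45


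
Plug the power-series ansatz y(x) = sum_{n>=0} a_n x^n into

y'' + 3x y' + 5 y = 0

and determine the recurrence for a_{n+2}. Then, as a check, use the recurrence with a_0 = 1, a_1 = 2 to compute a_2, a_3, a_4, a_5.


Substitute y = sum_n a_n x^n.
y''(x) has coefficient (n+2)(n+1) a_{n+2} at x^n;
3 x y'(x) has coefficient 3 n a_n at x^n (shift);
5 y(x) has coefficient 5 a_n at x^n.
Matching x^n: (n+2)(n+1) a_{n+2} + (3n + 5) a_n = 0.
Thus a_{n+2} = (-3n - 5) / ((n+1)(n+2)) * a_n.

Check with a_0 = 1, a_1 = 2 (apply the recurrence for n = 0, 1, 2, 3): a_0 = 1, a_1 = 2, a_2 = -5/2, a_3 = -8/3, a_4 = 55/24, a_5 = 28/15.

a_(n+2) = (-3n - 5) / ((n+1)(n+2)) * a_n; check: a_0 = 1, a_1 = 2, a_2 = -5/2, a_3 = -8/3, a_4 = 55/24, a_5 = 28/15


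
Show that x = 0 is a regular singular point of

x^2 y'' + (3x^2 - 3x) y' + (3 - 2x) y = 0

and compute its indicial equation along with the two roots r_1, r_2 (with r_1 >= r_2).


Divide by x^2 to reach normal form y'' + P_1(x) y' + P_2(x) y = 0 with P_1(x) = 3 - 3/x and P_2(x) = -2/x + 3/x^2.
x = 0 is a singular point because the y'-coefficient 3 - 3/x has a pole at x = 0 and the y-coefficient -2/x + 3/x^2 has a pole at x = 0.
It is a regular singular point because x P_1(x) = p(x) = 3x - 3 and x^2 P_2(x) = q(x) = 3 - 2x are polynomials, hence analytic at x = 0.
p(0) = -3,  q(0) = 3.
Indicial equation: r(r-1) + p(0) r + q(0) = 0, i.e. r^2 + (p(0) - 1) r + q(0) = 0, i.e. r^2 - 4 r + 3 = 0.
Discriminant: (-4)^2 - 4(3) = 4, so r = (4 ± 2)/2.
Solving: r_1 = 3, r_2 = 1.

indicial: r^2 - 4 r + 3 = 0; roots r_1 = 3, r_2 = 1


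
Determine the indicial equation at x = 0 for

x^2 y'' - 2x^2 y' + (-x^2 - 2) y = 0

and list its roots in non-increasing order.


Divide by x^2 to reach normal form y'' + P_1(x) y' + P_2(x) y = 0 with P_1(x) = -2 and P_2(x) = -1 - 2/x^2.
x = 0 is a singular point because the y-coefficient -1 - 2/x^2 has a pole at x = 0.
It is a regular singular point because x P_1(x) = p(x) = -2x and x^2 P_2(x) = q(x) = -x^2 - 2 are polynomials, hence analytic at x = 0.
p(0) = 0,  q(0) = -2.
Indicial equation: r(r-1) + p(0) r + q(0) = 0, i.e. r^2 + (p(0) - 1) r + q(0) = 0, i.e. r^2 - 1 r - 2 = 0.
Discriminant: (-1)^2 - 4(-2) = 9, so r = (1 ± 3)/2.
Solving: r_1 = 2, r_2 = -1.

indicial: r^2 - 1 r - 2 = 0; roots r_1 = 2, r_2 = -1


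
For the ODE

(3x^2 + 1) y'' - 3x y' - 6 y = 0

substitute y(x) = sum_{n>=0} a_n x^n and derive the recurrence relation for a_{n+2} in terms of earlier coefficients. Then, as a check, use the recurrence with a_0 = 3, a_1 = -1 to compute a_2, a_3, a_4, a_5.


Substitute y = sum_n a_n x^n.
(1 + 3 x^2) y'' contributes (n+2)(n+1) a_{n+2} + 3 n(n-1) a_n at x^n.
-3 x y'(x) contributes -3 n a_n at x^n.
-6 y(x) contributes -6 a_n at x^n.
Matching x^n: (n+2)(n+1) a_{n+2} + (3 n(n-1) - 3 n - 6) a_n = 0.
Thus a_{n+2} = (-3 n(n-1) + 3 n + 6) / ((n+1)(n+2)) * a_n.

Check with a_0 = 3, a_1 = -1 (apply the recurrence for n = 0, 1, 2, 3): a_0 = 3, a_1 = -1, a_2 = 9, a_3 = -3/2, a_4 = 9/2, a_5 = 9/40.

a_(n+2) = (-3 n(n-1) + 3 n + 6) / ((n+1)(n+2)) * a_n; check: a_0 = 3, a_1 = -1, a_2 = 9, a_3 = -3/2, a_4 = 9/2, a_5 = 9/40


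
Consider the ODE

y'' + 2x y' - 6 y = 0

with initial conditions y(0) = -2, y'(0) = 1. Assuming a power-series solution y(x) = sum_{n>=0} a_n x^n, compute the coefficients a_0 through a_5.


Ansatz: y(x) = sum_{n>=0} a_n x^n, so y'(x) = sum_{n>=1} n a_n x^(n-1) and y''(x) = sum_{n>=2} n(n-1) a_n x^(n-2).
Substitute into P(x) y'' + Q(x) y' + R(x) y = 0 with P(x) = 1, Q(x) = 2x, R(x) = -6, and match powers of x.
Initial conditions: a_0 = -2, a_1 = 1.
Setting the coefficient of each power of x to zero and solving order by order (substituting the coefficients already found):
  x^0: 2 a_2 - 6 a_0 = 0  ->  2 a_2 = 6 a_0 = -12  ->  a_2 = -6
  x^1: 6 a_3 - 4 a_1 = 0  ->  6 a_3 = 4 a_1 = 4  ->  a_3 = 2/3
  x^2: 12 a_4 - 2 a_2 = 0  ->  12 a_4 = 2 a_2 = -12  ->  a_4 = -1
  x^3: 20 a_5 = 0  ->  a_5 = 0
Truncated series: y(x) = -2 + x - 6 x^2 + (2/3) x^3 - x^4 + O(x^6).

a_0 = -2; a_1 = 1; a_2 = -6; a_3 = 2/3; a_4 = -1; a_5 = 0


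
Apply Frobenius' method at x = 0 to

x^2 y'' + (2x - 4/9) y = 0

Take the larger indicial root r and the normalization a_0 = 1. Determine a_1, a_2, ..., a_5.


Write in Frobenius form y'' + (p(x)/x) y' + (q(x)/x^2) y = 0:
  p(x) = 0,  q(x) = 2x - 4/9.
Indicial equation: r(r-1) + (0) r + (-4/9) = 0 -> roots r_1 = 4/3, r_2 = -1/3.
Take r = r_1 = 4/3. Let y(x) = x^r sum_{n>=0} a_n x^n with a_0 = 1.
Substitute y = x^r sum a_n x^n and match x^{r+n}. The recurrence is
  D(n) a_n + 2 a_{n-1} = 0,  where D(n) = (r+n)(r+n-1) + (0)(r+n) + (-4/9).
  a_n = -2 / D(n) * a_{n-1}.
Since the indicial polynomial factors as (r - r_1)(r - r_2), D(n) = (r_1 + n - r_1)(r_1 + n - r_2) = n(n + 5/3).
Evaluating step by step (a_0 = 1):
  n = 1: D(1) = 1(1 + 5/3) = 8/3; numerator = -2(1) = -2; a_1 = (-2)/(8/3) = -3/4
  n = 2: D(2) = 2(2 + 5/3) = 22/3; numerator = -2(-3/4) = 3/2; a_2 = (3/2)/(22/3) = 9/44
  n = 3: D(3) = 3(3 + 5/3) = 14; numerator = -2(9/44) = -9/22; a_3 = (-9/22)/(14) = -9/308
  n = 4: D(4) = 4(4 + 5/3) = 68/3; numerator = -2(-9/308) = 9/154; a_4 = (9/154)/(68/3) = 27/10472
  n = 5: D(5) = 5(5 + 5/3) = 100/3; numerator = -2(27/10472) = -27/5236; a_5 = (-27/5236)/(100/3) = -81/523600

r = 4/3; a_0 = 1; a_1 = -3/4; a_2 = 9/44; a_3 = -9/308; a_4 = 27/10472; a_5 = -81/523600


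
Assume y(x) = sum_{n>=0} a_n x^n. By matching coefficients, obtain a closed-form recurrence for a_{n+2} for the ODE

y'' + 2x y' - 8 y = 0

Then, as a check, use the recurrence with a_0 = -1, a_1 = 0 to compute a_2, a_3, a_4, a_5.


Substitute y = sum_n a_n x^n.
y''(x) has coefficient (n+2)(n+1) a_{n+2} at x^n;
2 x y'(x) has coefficient 2 n a_n at x^n (shift);
-8 y(x) has coefficient -8 a_n at x^n.
Matching x^n: (n+2)(n+1) a_{n+2} + (2n - 8) a_n = 0.
Thus a_{n+2} = (-2n + 8) / ((n+1)(n+2)) * a_n.

Check with a_0 = -1, a_1 = 0 (apply the recurrence for n = 0, 1, 2, 3): a_0 = -1, a_1 = 0, a_2 = -4, a_3 = 0, a_4 = -4/3, a_5 = 0.

a_(n+2) = (-2n + 8) / ((n+1)(n+2)) * a_n; check: a_0 = -1, a_1 = 0, a_2 = -4, a_3 = 0, a_4 = -4/3, a_5 = 0


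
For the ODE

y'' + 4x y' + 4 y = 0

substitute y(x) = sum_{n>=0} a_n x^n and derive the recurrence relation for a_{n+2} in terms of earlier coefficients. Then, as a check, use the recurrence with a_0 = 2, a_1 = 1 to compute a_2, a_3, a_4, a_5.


Substitute y = sum_n a_n x^n.
y''(x) has coefficient (n+2)(n+1) a_{n+2} at x^n;
4 x y'(x) has coefficient 4 n a_n at x^n (shift);
4 y(x) has coefficient 4 a_n at x^n.
Matching x^n: (n+2)(n+1) a_{n+2} + (4n + 4) a_n = 0.
Thus a_{n+2} = (-4n - 4) / ((n+1)(n+2)) * a_n.

Check with a_0 = 2, a_1 = 1 (apply the recurrence for n = 0, 1, 2, 3): a_0 = 2, a_1 = 1, a_2 = -4, a_3 = -4/3, a_4 = 4, a_5 = 16/15.

a_(n+2) = (-4n - 4) / ((n+1)(n+2)) * a_n; check: a_0 = 2, a_1 = 1, a_2 = -4, a_3 = -4/3, a_4 = 4, a_5 = 16/15


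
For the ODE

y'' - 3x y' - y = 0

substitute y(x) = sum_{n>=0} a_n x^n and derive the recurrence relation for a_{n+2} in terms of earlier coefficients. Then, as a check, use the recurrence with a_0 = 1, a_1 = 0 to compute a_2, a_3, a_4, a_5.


Substitute y = sum_n a_n x^n.
y''(x) has coefficient (n+2)(n+1) a_{n+2} at x^n;
-3 x y'(x) has coefficient -3 n a_n at x^n (shift);
-y(x) has coefficient -1 a_n at x^n.
Matching x^n: (n+2)(n+1) a_{n+2} + (-3n - 1) a_n = 0.
Thus a_{n+2} = (3n + 1) / ((n+1)(n+2)) * a_n.

Check with a_0 = 1, a_1 = 0 (apply the recurrence for n = 0, 1, 2, 3): a_0 = 1, a_1 = 0, a_2 = 1/2, a_3 = 0, a_4 = 7/24, a_5 = 0.

a_(n+2) = (3n + 1) / ((n+1)(n+2)) * a_n; check: a_0 = 1, a_1 = 0, a_2 = 1/2, a_3 = 0, a_4 = 7/24, a_5 = 0


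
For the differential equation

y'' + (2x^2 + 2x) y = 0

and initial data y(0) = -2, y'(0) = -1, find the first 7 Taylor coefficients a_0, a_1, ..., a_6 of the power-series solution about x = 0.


Ansatz: y(x) = sum_{n>=0} a_n x^n, so y'(x) = sum_{n>=1} n a_n x^(n-1) and y''(x) = sum_{n>=2} n(n-1) a_n x^(n-2).
Substitute into P(x) y'' + Q(x) y' + R(x) y = 0 with P(x) = 1, Q(x) = 0, R(x) = 2x^2 + 2x, and match powers of x.
Initial conditions: a_0 = -2, a_1 = -1.
Setting the coefficient of each power of x to zero and solving order by order (substituting the coefficients already found):
  x^0: 2 a_2 = 0  ->  a_2 = 0
  x^1: 6 a_3 + 2 a_0 = 0  ->  6 a_3 = -2 a_0 = 4  ->  a_3 = 2/3
  x^2: 12 a_4 + 2 a_1 + 2 a_0 = 0  ->  12 a_4 = -2 a_1 - 2 a_0 = 6  ->  a_4 = 1/2
  x^3: 20 a_5 + 2 a_2 + 2 a_1 = 0  ->  20 a_5 = -2 a_2 - 2 a_1 = 2  ->  a_5 = 1/10
  x^4: 30 a_6 + 2 a_3 + 2 a_2 = 0  ->  30 a_6 = -2 a_3 - 2 a_2 = -4/3  ->  a_6 = -2/45
Truncated series: y(x) = -2 - x + (2/3) x^3 + (1/2) x^4 + (1/10) x^5 - (2/45) x^6 + O(x^7).

a_0 = -2; a_1 = -1; a_2 = 0; a_3 = 2/3; a_4 = 1/2; a_5 = 1/10; a_6 = -2/45


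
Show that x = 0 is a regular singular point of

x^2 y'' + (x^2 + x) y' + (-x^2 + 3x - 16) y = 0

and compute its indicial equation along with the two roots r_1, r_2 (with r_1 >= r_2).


Divide by x^2 to reach normal form y'' + P_1(x) y' + P_2(x) y = 0 with P_1(x) = 1 + 1/x and P_2(x) = -1 + 3/x - 16/x^2.
x = 0 is a singular point because the y'-coefficient 1 + 1/x has a pole at x = 0 and the y-coefficient -1 + 3/x - 16/x^2 has a pole at x = 0.
It is a regular singular point because x P_1(x) = p(x) = x + 1 and x^2 P_2(x) = q(x) = -x^2 + 3x - 16 are polynomials, hence analytic at x = 0.
p(0) = 1,  q(0) = -16.
Indicial equation: r(r-1) + p(0) r + q(0) = 0, i.e. r^2 + (p(0) - 1) r + q(0) = 0, i.e. r^2 - 16 = 0.
Discriminant: (0)^2 - 4(-16) = 64, so r = (0 ± 8)/2.
Solving: r_1 = 4, r_2 = -4.

indicial: r^2 - 16 = 0; roots r_1 = 4, r_2 = -4


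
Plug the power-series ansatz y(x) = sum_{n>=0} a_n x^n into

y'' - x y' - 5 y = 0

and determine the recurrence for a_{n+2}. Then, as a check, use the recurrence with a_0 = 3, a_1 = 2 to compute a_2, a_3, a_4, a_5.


Substitute y = sum_n a_n x^n.
y''(x) has coefficient (n+2)(n+1) a_{n+2} at x^n;
-x y'(x) has coefficient -n a_n at x^n (shift);
-5 y(x) has coefficient -5 a_n at x^n.
Matching x^n: (n+2)(n+1) a_{n+2} + (-n - 5) a_n = 0.
Thus a_{n+2} = (n + 5) / ((n+1)(n+2)) * a_n.

Check with a_0 = 3, a_1 = 2 (apply the recurrence for n = 0, 1, 2, 3): a_0 = 3, a_1 = 2, a_2 = 15/2, a_3 = 2, a_4 = 35/8, a_5 = 4/5.

a_(n+2) = (n + 5) / ((n+1)(n+2)) * a_n; check: a_0 = 3, a_1 = 2, a_2 = 15/2, a_3 = 2, a_4 = 35/8, a_5 = 4/5


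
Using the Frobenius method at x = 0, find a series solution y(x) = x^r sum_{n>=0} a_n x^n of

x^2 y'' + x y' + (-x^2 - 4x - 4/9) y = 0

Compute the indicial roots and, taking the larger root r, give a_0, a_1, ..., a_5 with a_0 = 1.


Write in Frobenius form y'' + (p(x)/x) y' + (q(x)/x^2) y = 0:
  p(x) = 1,  q(x) = -x^2 - 4x - 4/9.
Indicial equation: r(r-1) + (1) r + (-4/9) = 0 -> roots r_1 = 2/3, r_2 = -2/3.
Take r = r_1 = 2/3. Let y(x) = x^r sum_{n>=0} a_n x^n with a_0 = 1.
Substitute y = x^r sum a_n x^n and match x^{r+n}. The recurrence is
  D(n) a_n - 4 a_{n-1} - 1 a_{n-2} = 0,  where D(n) = (r+n)(r+n-1) + (1)(r+n) + (-4/9).
  a_n = [4 a_{n-1} + 1 a_{n-2}] / D(n).
Since the indicial polynomial factors as (r - r_1)(r - r_2), D(n) = (r_1 + n - r_1)(r_1 + n - r_2) = n(n + 4/3).
Evaluating step by step (a_0 = 1):
  n = 1: D(1) = 1(1 + 4/3) = 7/3; numerator = 4(1) = 4; a_1 = (4)/(7/3) = 12/7
  n = 2: D(2) = 2(2 + 4/3) = 20/3; numerator = 4(12/7) + 1(1) = 55/7; a_2 = (55/7)/(20/3) = 33/28
  n = 3: D(3) = 3(3 + 4/3) = 13; numerator = 4(33/28) + 1(12/7) = 45/7; a_3 = (45/7)/(13) = 45/91
  n = 4: D(4) = 4(4 + 4/3) = 64/3; numerator = 4(45/91) + 1(33/28) = 1149/364; a_4 = (1149/364)/(64/3) = 3447/23296
  n = 5: D(5) = 5(5 + 4/3) = 95/3; numerator = 4(3447/23296) + 1(45/91) = 6327/5824; a_5 = (6327/5824)/(95/3) = 999/29120

r = 2/3; a_0 = 1; a_1 = 12/7; a_2 = 33/28; a_3 = 45/91; a_4 = 3447/23296; a_5 = 999/29120


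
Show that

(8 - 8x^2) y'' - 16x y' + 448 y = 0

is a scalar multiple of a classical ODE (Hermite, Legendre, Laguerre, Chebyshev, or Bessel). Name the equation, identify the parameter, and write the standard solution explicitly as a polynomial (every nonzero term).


All three coefficients share the factor 8; dividing through by 8 gives  (1 - x^2) y'' - 2x y' + 56 y = 0.
This matches the Legendre equation (1 - x^2) y'' - 2x y' + n(n+1) y = 0 (note the -2x y' term) with n(n+1) = 56, so n = 7; the polynomial solution is P_7(x).
With y = sum_k a_k x^k, matching x^k gives (k+2)(k+1) a_{k+2} = [k(k+1) - n(n+1)] a_k = (k - 7)(k + 8) a_k. The right side vanishes at k = 7, so the series with the parity of 7 terminates at degree 7.
Standard normalization (P_n(1) = 1): leading coefficient (2n)!/(2^n (n!)^2) = 87178291200/(128*25401600) = 429/16, so a_7 = 429/16. Work downward with a_k = (k+1)(k+2) a_{k+2} / ((k - 7)(k + 8)):
  a_5 = (6)(7)(429/16) / ((5 - 7)(5 + 8)) = (9009/8)/(-26) = -693/16
  a_3 = (4)(5)(-693/16) / ((3 - 7)(3 + 8)) = (-3465/4)/(-44) = 315/16
  a_1 = (2)(3)(315/16) / ((1 - 7)(1 + 8)) = (945/8)/(-54) = -35/16
Hence P_7(x) = 429 x^7/16 - 693 x^5/16 + 315 x^3/16 - 35 x/16.

P_7(x); series = 429 x^7/16 - 693 x^5/16 + 315 x^3/16 - 35 x/16


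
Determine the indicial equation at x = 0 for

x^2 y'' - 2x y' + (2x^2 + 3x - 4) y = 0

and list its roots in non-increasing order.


Divide by x^2 to reach normal form y'' + P_1(x) y' + P_2(x) y = 0 with P_1(x) = -2/x and P_2(x) = 2 + 3/x - 4/x^2.
x = 0 is a singular point because the y'-coefficient -2/x has a pole at x = 0 and the y-coefficient 2 + 3/x - 4/x^2 has a pole at x = 0.
It is a regular singular point because x P_1(x) = p(x) = -2 and x^2 P_2(x) = q(x) = 2x^2 + 3x - 4 are polynomials, hence analytic at x = 0.
p(0) = -2,  q(0) = -4.
Indicial equation: r(r-1) + p(0) r + q(0) = 0, i.e. r^2 + (p(0) - 1) r + q(0) = 0, i.e. r^2 - 3 r - 4 = 0.
Discriminant: (-3)^2 - 4(-4) = 25, so r = (3 ± 5)/2.
Solving: r_1 = 4, r_2 = -1.

indicial: r^2 - 3 r - 4 = 0; roots r_1 = 4, r_2 = -1


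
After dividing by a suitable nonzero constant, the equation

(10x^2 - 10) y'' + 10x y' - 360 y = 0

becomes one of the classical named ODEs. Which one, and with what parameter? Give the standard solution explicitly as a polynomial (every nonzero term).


All three coefficients share the factor -10; dividing through by -10 gives  (1 - x^2) y'' - x y' + 36 y = 0.
This matches the Chebyshev equation (1 - x^2) y'' - x y' + n^2 y = 0 (note the -x y' term, not -2x y') with n^2 = 36, so n = 6; the polynomial solution is T_6(x).
With y = sum_k a_k x^k, matching x^k gives (k+2)(k+1) a_{k+2} = (k^2 - n^2) a_k = (k - 6)(k + 6) a_k. The right side vanishes at k = 6, so the series with the parity of 6 terminates at degree 6.
Standard normalization: leading coefficient of T_n is 2^(n-1), so a_6 = 2^5 = 32. Work downward with a_k = (k+1)(k+2) a_{k+2} / ((k - 6)(k + 6)):
  a_4 = (5)(6)(32) / ((4 - 6)(4 + 6)) = 960/(-20) = -48
  a_2 = (3)(4)(-48) / ((2 - 6)(2 + 6)) = -576/(-32) = 18
  a_0 = (1)(2)(18) / ((0 - 6)(0 + 6)) = 36/(-36) = -1
Hence T_6(x) = 32 x^6 - 48 x^4 + 18 x^2 - 1.

T_6(x); series = 32 x^6 - 48 x^4 + 18 x^2 - 1


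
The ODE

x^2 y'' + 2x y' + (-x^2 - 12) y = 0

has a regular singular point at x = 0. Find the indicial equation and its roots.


Divide by x^2 to reach normal form y'' + P_1(x) y' + P_2(x) y = 0 with P_1(x) = 2/x and P_2(x) = -1 - 12/x^2.
x = 0 is a singular point because the y'-coefficient 2/x has a pole at x = 0 and the y-coefficient -1 - 12/x^2 has a pole at x = 0.
It is a regular singular point because x P_1(x) = p(x) = 2 and x^2 P_2(x) = q(x) = -x^2 - 12 are polynomials, hence analytic at x = 0.
p(0) = 2,  q(0) = -12.
Indicial equation: r(r-1) + p(0) r + q(0) = 0, i.e. r^2 + (p(0) - 1) r + q(0) = 0, i.e. r^2 + 1 r - 12 = 0.
Discriminant: (1)^2 - 4(-12) = 49, so r = (-1 ± 7)/2.
Solving: r_1 = 3, r_2 = -4.

indicial: r^2 + 1 r - 12 = 0; roots r_1 = 3, r_2 = -4


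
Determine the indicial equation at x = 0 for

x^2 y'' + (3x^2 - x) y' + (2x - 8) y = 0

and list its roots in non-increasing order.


Divide by x^2 to reach normal form y'' + P_1(x) y' + P_2(x) y = 0 with P_1(x) = 3 - 1/x and P_2(x) = 2/x - 8/x^2.
x = 0 is a singular point because the y'-coefficient 3 - 1/x has a pole at x = 0 and the y-coefficient 2/x - 8/x^2 has a pole at x = 0.
It is a regular singular point because x P_1(x) = p(x) = 3x - 1 and x^2 P_2(x) = q(x) = 2x - 8 are polynomials, hence analytic at x = 0.
p(0) = -1,  q(0) = -8.
Indicial equation: r(r-1) + p(0) r + q(0) = 0, i.e. r^2 + (p(0) - 1) r + q(0) = 0, i.e. r^2 - 2 r - 8 = 0.
Discriminant: (-2)^2 - 4(-8) = 36, so r = (2 ± 6)/2.
Solving: r_1 = 4, r_2 = -2.

indicial: r^2 - 2 r - 8 = 0; roots r_1 = 4, r_2 = -2


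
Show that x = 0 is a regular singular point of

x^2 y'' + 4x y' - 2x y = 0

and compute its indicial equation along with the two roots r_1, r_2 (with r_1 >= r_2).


Divide by x^2 to reach normal form y'' + P_1(x) y' + P_2(x) y = 0 with P_1(x) = 4/x and P_2(x) = -2/x.
x = 0 is a singular point because the y'-coefficient 4/x has a pole at x = 0 and the y-coefficient -2/x has a pole at x = 0.
It is a regular singular point because x P_1(x) = p(x) = 4 and x^2 P_2(x) = q(x) = -2x are polynomials, hence analytic at x = 0.
p(0) = 4,  q(0) = 0.
Indicial equation: r(r-1) + p(0) r + q(0) = 0, i.e. r^2 + (p(0) - 1) r + q(0) = 0, i.e. r^2 + 3 r = 0.
Discriminant: (3)^2 - 4(0) = 9, so r = (-3 ± 3)/2.
Solving: r_1 = 0, r_2 = -3.

indicial: r^2 + 3 r = 0; roots r_1 = 0, r_2 = -3


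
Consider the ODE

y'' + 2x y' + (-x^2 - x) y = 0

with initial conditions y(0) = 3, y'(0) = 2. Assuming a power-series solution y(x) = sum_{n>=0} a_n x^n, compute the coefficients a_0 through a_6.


Ansatz: y(x) = sum_{n>=0} a_n x^n, so y'(x) = sum_{n>=1} n a_n x^(n-1) and y''(x) = sum_{n>=2} n(n-1) a_n x^(n-2).
Substitute into P(x) y'' + Q(x) y' + R(x) y = 0 with P(x) = 1, Q(x) = 2x, R(x) = -x^2 - x, and match powers of x.
Initial conditions: a_0 = 3, a_1 = 2.
Setting the coefficient of each power of x to zero and solving order by order (substituting the coefficients already found):
  x^0: 2 a_2 = 0  ->  a_2 = 0
  x^1: 6 a_3 + 2 a_1 - a_0 = 0  ->  6 a_3 = -2 a_1 + a_0 = -1  ->  a_3 = -1/6
  x^2: 12 a_4 + 4 a_2 - a_1 - a_0 = 0  ->  12 a_4 = -4 a_2 + a_1 + a_0 = 5  ->  a_4 = 5/12
  x^3: 20 a_5 + 6 a_3 - a_2 - a_1 = 0  ->  20 a_5 = -6 a_3 + a_2 + a_1 = 3  ->  a_5 = 3/20
  x^4: 30 a_6 + 8 a_4 - a_3 - a_2 = 0  ->  30 a_6 = -8 a_4 + a_3 + a_2 = -7/2  ->  a_6 = -7/60
Truncated series: y(x) = 3 + 2 x - (1/6) x^3 + (5/12) x^4 + (3/20) x^5 - (7/60) x^6 + O(x^7).

a_0 = 3; a_1 = 2; a_2 = 0; a_3 = -1/6; a_4 = 5/12; a_5 = 3/20; a_6 = -7/60


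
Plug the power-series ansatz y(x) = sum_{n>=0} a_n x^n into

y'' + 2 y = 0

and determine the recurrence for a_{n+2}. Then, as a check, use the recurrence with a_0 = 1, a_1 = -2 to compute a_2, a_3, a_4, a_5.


Substitute y = sum_n a_n x^n into y'' + (const) y = 0.
y''(x) = sum_{n>=0} (n+2)(n+1) a_{n+2} x^n.
The ODE becomes sum_n [(n+2)(n+1) a_{n+2} + 2 a_n] x^n = 0.
Setting each coefficient to zero gives the recurrence:
  (n+2)(n+1) a_{n+2} + 2 a_n = 0,
  a_{n+2} = -2 / ((n+1)(n+2)) a_n.

Check with a_0 = 1, a_1 = -2 (apply the recurrence for n = 0, 1, 2, 3): a_0 = 1, a_1 = -2, a_2 = -1, a_3 = 2/3, a_4 = 1/6, a_5 = -1/15.

a_{n+2} = -2/((n+1)(n+2)) * a_n; check: a_0 = 1, a_1 = -2, a_2 = -1, a_3 = 2/3, a_4 = 1/6, a_5 = -1/15


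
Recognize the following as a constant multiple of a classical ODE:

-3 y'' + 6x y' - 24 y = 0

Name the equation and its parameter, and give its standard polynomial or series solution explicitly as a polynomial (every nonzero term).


All three coefficients share the factor -3; dividing through by -3 gives  y'' - 2x y' + 8 y = 0.
This matches the Hermite equation y'' - 2x y' + 2n y = 0 with 2n = 8, so n = 4; the polynomial solution is H_4(x).
With y = sum_k a_k x^k, matching x^k gives (k+2)(k+1) a_{k+2} = 2(k - n) a_k = 2(k - 4) a_k. The right side vanishes at k = 4, so the series with the parity of 4 terminates at degree 4.
Standard normalization: leading coefficient of H_n is 2^n, so a_4 = 2^4 = 16. Work downward with a_k = (k+1)(k+2) a_{k+2} / (2(k - n)):
  a_2 = (3)(4)(16) / (2(2 - 4)) = 192/(-4) = -48
  a_0 = (1)(2)(-48) / (2(0 - 4)) = -96/(-8) = 12
Hence H_4(x) = 16 x^4 - 48 x^2 + 12.

H_4(x); series = 16 x^4 - 48 x^2 + 12


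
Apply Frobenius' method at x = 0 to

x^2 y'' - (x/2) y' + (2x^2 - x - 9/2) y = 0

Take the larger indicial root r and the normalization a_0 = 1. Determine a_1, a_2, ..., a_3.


Write in Frobenius form y'' + (p(x)/x) y' + (q(x)/x^2) y = 0:
  p(x) = -1/2,  q(x) = 2x^2 - x - 9/2.
Indicial equation: r(r-1) + (-1/2) r + (-9/2) = 0 -> roots r_1 = 3, r_2 = -3/2.
Take r = r_1 = 3. Let y(x) = x^r sum_{n>=0} a_n x^n with a_0 = 1.
Substitute y = x^r sum a_n x^n and match x^{r+n}. The recurrence is
  D(n) a_n - 1 a_{n-1} + 2 a_{n-2} = 0,  where D(n) = (r+n)(r+n-1) + (-1/2)(r+n) + (-9/2).
  a_n = [1 a_{n-1} - 2 a_{n-2}] / D(n).
Since the indicial polynomial factors as (r - r_1)(r - r_2), D(n) = (r_1 + n - r_1)(r_1 + n - r_2) = n(n + 9/2).
Evaluating step by step (a_0 = 1):
  n = 1: D(1) = 1(1 + 9/2) = 11/2; numerator = 1(1) = 1; a_1 = (1)/(11/2) = 2/11
  n = 2: D(2) = 2(2 + 9/2) = 13; numerator = 1(2/11) - 2(1) = -20/11; a_2 = (-20/11)/(13) = -20/143
  n = 3: D(3) = 3(3 + 9/2) = 45/2; numerator = 1(-20/143) - 2(2/11) = -72/143; a_3 = (-72/143)/(45/2) = -16/715

r = 3; a_0 = 1; a_1 = 2/11; a_2 = -20/143; a_3 = -16/715


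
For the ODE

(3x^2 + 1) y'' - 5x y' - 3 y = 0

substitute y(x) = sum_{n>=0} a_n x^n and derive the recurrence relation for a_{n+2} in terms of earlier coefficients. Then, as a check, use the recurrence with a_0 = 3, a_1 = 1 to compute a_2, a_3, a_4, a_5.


Substitute y = sum_n a_n x^n.
(1 + 3 x^2) y'' contributes (n+2)(n+1) a_{n+2} + 3 n(n-1) a_n at x^n.
-5 x y'(x) contributes -5 n a_n at x^n.
-3 y(x) contributes -3 a_n at x^n.
Matching x^n: (n+2)(n+1) a_{n+2} + (3 n(n-1) - 5 n - 3) a_n = 0.
Thus a_{n+2} = (-3 n(n-1) + 5 n + 3) / ((n+1)(n+2)) * a_n.

Check with a_0 = 3, a_1 = 1 (apply the recurrence for n = 0, 1, 2, 3): a_0 = 3, a_1 = 1, a_2 = 9/2, a_3 = 4/3, a_4 = 21/8, a_5 = 0.

a_(n+2) = (-3 n(n-1) + 5 n + 3) / ((n+1)(n+2)) * a_n; check: a_0 = 3, a_1 = 1, a_2 = 9/2, a_3 = 4/3, a_4 = 21/8, a_5 = 0


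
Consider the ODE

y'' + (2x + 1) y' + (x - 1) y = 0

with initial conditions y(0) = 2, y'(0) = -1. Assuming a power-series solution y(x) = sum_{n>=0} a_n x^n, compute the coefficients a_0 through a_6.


Ansatz: y(x) = sum_{n>=0} a_n x^n, so y'(x) = sum_{n>=1} n a_n x^(n-1) and y''(x) = sum_{n>=2} n(n-1) a_n x^(n-2).
Substitute into P(x) y'' + Q(x) y' + R(x) y = 0 with P(x) = 1, Q(x) = 2x + 1, R(x) = x - 1, and match powers of x.
Initial conditions: a_0 = 2, a_1 = -1.
Setting the coefficient of each power of x to zero and solving order by order (substituting the coefficients already found):
  x^0: 2 a_2 + a_1 - a_0 = 0  ->  2 a_2 = -a_1 + a_0 = 3  ->  a_2 = 3/2
  x^1: 6 a_3 + 2 a_2 + a_1 + a_0 = 0  ->  6 a_3 = -2 a_2 - a_1 - a_0 = -4  ->  a_3 = -2/3
  x^2: 12 a_4 + 3 a_3 + 3 a_2 + a_1 = 0  ->  12 a_4 = -3 a_3 - 3 a_2 - a_1 = -3/2  ->  a_4 = -1/8
  x^3: 20 a_5 + 4 a_4 + 5 a_3 + a_2 = 0  ->  20 a_5 = -4 a_4 - 5 a_3 - a_2 = 7/3  ->  a_5 = 7/60
  x^4: 30 a_6 + 5 a_5 + 7 a_4 + a_3 = 0  ->  30 a_6 = -5 a_5 - 7 a_4 - a_3 = 23/24  ->  a_6 = 23/720
Truncated series: y(x) = 2 - x + (3/2) x^2 - (2/3) x^3 - (1/8) x^4 + (7/60) x^5 + (23/720) x^6 + O(x^7).

a_0 = 2; a_1 = -1; a_2 = 3/2; a_3 = -2/3; a_4 = -1/8; a_5 = 7/60; a_6 = 23/720


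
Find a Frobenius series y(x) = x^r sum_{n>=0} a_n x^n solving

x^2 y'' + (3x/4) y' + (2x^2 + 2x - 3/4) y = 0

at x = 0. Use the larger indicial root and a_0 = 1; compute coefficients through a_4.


Write in Frobenius form y'' + (p(x)/x) y' + (q(x)/x^2) y = 0:
  p(x) = 3/4,  q(x) = 2x^2 + 2x - 3/4.
Indicial equation: r(r-1) + (3/4) r + (-3/4) = 0 -> roots r_1 = 1, r_2 = -3/4.
Take r = r_1 = 1. Let y(x) = x^r sum_{n>=0} a_n x^n with a_0 = 1.
Substitute y = x^r sum a_n x^n and match x^{r+n}. The recurrence is
  D(n) a_n + 2 a_{n-1} + 2 a_{n-2} = 0,  where D(n) = (r+n)(r+n-1) + (3/4)(r+n) + (-3/4).
  a_n = [-2 a_{n-1} - 2 a_{n-2}] / D(n).
Since the indicial polynomial factors as (r - r_1)(r - r_2), D(n) = (r_1 + n - r_1)(r_1 + n - r_2) = n(n + 7/4).
Evaluating step by step (a_0 = 1):
  n = 1: D(1) = 1(1 + 7/4) = 11/4; numerator = -2(1) = -2; a_1 = (-2)/(11/4) = -8/11
  n = 2: D(2) = 2(2 + 7/4) = 15/2; numerator = -2(-8/11) - 2(1) = -6/11; a_2 = (-6/11)/(15/2) = -4/55
  n = 3: D(3) = 3(3 + 7/4) = 57/4; numerator = -2(-4/55) - 2(-8/11) = 8/5; a_3 = (8/5)/(57/4) = 32/285
  n = 4: D(4) = 4(4 + 7/4) = 23; numerator = -2(32/285) - 2(-4/55) = -248/3135; a_4 = (-248/3135)/(23) = -248/72105

r = 1; a_0 = 1; a_1 = -8/11; a_2 = -4/55; a_3 = 32/285; a_4 = -248/72105


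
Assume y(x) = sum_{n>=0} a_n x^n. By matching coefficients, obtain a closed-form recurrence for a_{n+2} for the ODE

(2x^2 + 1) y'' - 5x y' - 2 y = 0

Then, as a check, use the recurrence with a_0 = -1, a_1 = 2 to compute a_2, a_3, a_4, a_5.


Substitute y = sum_n a_n x^n.
(1 + 2 x^2) y'' contributes (n+2)(n+1) a_{n+2} + 2 n(n-1) a_n at x^n.
-5 x y'(x) contributes -5 n a_n at x^n.
-2 y(x) contributes -2 a_n at x^n.
Matching x^n: (n+2)(n+1) a_{n+2} + (2 n(n-1) - 5 n - 2) a_n = 0.
Thus a_{n+2} = (-2 n(n-1) + 5 n + 2) / ((n+1)(n+2)) * a_n.

Check with a_0 = -1, a_1 = 2 (apply the recurrence for n = 0, 1, 2, 3): a_0 = -1, a_1 = 2, a_2 = -1, a_3 = 7/3, a_4 = -2/3, a_5 = 7/12.

a_(n+2) = (-2 n(n-1) + 5 n + 2) / ((n+1)(n+2)) * a_n; check: a_0 = -1, a_1 = 2, a_2 = -1, a_3 = 7/3, a_4 = -2/3, a_5 = 7/12


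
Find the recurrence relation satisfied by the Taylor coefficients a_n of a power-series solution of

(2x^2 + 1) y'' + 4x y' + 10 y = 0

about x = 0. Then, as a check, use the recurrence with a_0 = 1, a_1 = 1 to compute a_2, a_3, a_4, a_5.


Substitute y = sum_n a_n x^n.
(1 + 2 x^2) y'' contributes (n+2)(n+1) a_{n+2} + 2 n(n-1) a_n at x^n.
4 x y'(x) contributes 4 n a_n at x^n.
10 y(x) contributes 10 a_n at x^n.
Matching x^n: (n+2)(n+1) a_{n+2} + (2 n(n-1) + 4 n + 10) a_n = 0.
Thus a_{n+2} = (-2 n(n-1) - 4 n - 10) / ((n+1)(n+2)) * a_n.

Check with a_0 = 1, a_1 = 1 (apply the recurrence for n = 0, 1, 2, 3): a_0 = 1, a_1 = 1, a_2 = -5, a_3 = -7/3, a_4 = 55/6, a_5 = 119/30.

a_(n+2) = (-2 n(n-1) - 4 n - 10) / ((n+1)(n+2)) * a_n; check: a_0 = 1, a_1 = 1, a_2 = -5, a_3 = -7/3, a_4 = 55/6, a_5 = 119/30


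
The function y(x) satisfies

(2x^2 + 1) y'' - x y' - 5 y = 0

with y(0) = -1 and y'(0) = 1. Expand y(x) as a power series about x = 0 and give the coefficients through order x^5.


Ansatz: y(x) = sum_{n>=0} a_n x^n, so y'(x) = sum_{n>=1} n a_n x^(n-1) and y''(x) = sum_{n>=2} n(n-1) a_n x^(n-2).
Substitute into P(x) y'' + Q(x) y' + R(x) y = 0 with P(x) = 2x^2 + 1, Q(x) = -x, R(x) = -5, and match powers of x.
Initial conditions: a_0 = -1, a_1 = 1.
Setting the coefficient of each power of x to zero and solving order by order (substituting the coefficients already found):
  x^0: 2 a_2 - 5 a_0 = 0  ->  2 a_2 = 5 a_0 = -5  ->  a_2 = -5/2
  x^1: 6 a_3 - 6 a_1 = 0  ->  6 a_3 = 6 a_1 = 6  ->  a_3 = 1
  x^2: 12 a_4 - 3 a_2 = 0  ->  12 a_4 = 3 a_2 = -15/2  ->  a_4 = -5/8
  x^3: 20 a_5 + 4 a_3 = 0  ->  20 a_5 = -4 a_3 = -4  ->  a_5 = -1/5
Truncated series: y(x) = -1 + x - (5/2) x^2 + x^3 - (5/8) x^4 - (1/5) x^5 + O(x^6).

a_0 = -1; a_1 = 1; a_2 = -5/2; a_3 = 1; a_4 = -5/8; a_5 = -1/5


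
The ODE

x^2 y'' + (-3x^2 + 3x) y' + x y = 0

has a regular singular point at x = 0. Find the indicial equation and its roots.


Divide by x^2 to reach normal form y'' + P_1(x) y' + P_2(x) y = 0 with P_1(x) = -3 + 3/x and P_2(x) = 1/x.
x = 0 is a singular point because the y'-coefficient -3 + 3/x has a pole at x = 0 and the y-coefficient 1/x has a pole at x = 0.
It is a regular singular point because x P_1(x) = p(x) = 3 - 3x and x^2 P_2(x) = q(x) = x are polynomials, hence analytic at x = 0.
p(0) = 3,  q(0) = 0.
Indicial equation: r(r-1) + p(0) r + q(0) = 0, i.e. r^2 + (p(0) - 1) r + q(0) = 0, i.e. r^2 + 2 r = 0.
Discriminant: (2)^2 - 4(0) = 4, so r = (-2 ± 2)/2.
Solving: r_1 = 0, r_2 = -2.

indicial: r^2 + 2 r = 0; roots r_1 = 0, r_2 = -2


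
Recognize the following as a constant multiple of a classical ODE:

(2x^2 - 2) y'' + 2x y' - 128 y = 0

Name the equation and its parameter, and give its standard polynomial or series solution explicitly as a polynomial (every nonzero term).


All three coefficients share the factor -2; dividing through by -2 gives  (1 - x^2) y'' - x y' + 64 y = 0.
This matches the Chebyshev equation (1 - x^2) y'' - x y' + n^2 y = 0 (note the -x y' term, not -2x y') with n^2 = 64, so n = 8; the polynomial solution is T_8(x).
With y = sum_k a_k x^k, matching x^k gives (k+2)(k+1) a_{k+2} = (k^2 - n^2) a_k = (k - 8)(k + 8) a_k. The right side vanishes at k = 8, so the series with the parity of 8 terminates at degree 8.
Standard normalization: leading coefficient of T_n is 2^(n-1), so a_8 = 2^7 = 128. Work downward with a_k = (k+1)(k+2) a_{k+2} / ((k - 8)(k + 8)):
  a_6 = (7)(8)(128) / ((6 - 8)(6 + 8)) = 7168/(-28) = -256
  a_4 = (5)(6)(-256) / ((4 - 8)(4 + 8)) = -7680/(-48) = 160
  a_2 = (3)(4)(160) / ((2 - 8)(2 + 8)) = 1920/(-60) = -32
  a_0 = (1)(2)(-32) / ((0 - 8)(0 + 8)) = -64/(-64) = 1
Hence T_8(x) = 128 x^8 - 256 x^6 + 160 x^4 - 32 x^2 + 1.

T_8(x); series = 128 x^8 - 256 x^6 + 160 x^4 - 32 x^2 + 1
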